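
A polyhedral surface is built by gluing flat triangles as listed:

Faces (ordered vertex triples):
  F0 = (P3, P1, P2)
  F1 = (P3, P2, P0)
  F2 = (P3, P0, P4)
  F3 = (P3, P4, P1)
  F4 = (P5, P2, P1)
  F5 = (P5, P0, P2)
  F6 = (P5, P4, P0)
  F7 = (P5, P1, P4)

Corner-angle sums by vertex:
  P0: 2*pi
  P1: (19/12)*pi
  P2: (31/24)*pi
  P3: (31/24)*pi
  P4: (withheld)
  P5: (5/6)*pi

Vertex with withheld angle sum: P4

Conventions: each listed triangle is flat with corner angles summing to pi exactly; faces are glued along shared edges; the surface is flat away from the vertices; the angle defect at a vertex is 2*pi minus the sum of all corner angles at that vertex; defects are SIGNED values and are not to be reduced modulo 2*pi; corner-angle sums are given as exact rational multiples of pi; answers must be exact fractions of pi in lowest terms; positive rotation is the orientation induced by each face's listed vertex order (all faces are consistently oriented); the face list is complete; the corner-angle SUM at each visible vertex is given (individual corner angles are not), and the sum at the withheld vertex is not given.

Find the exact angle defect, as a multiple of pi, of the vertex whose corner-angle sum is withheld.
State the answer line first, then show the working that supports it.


Answer: defect(P4) = pi

V = 6, E = 12, F = 8; chi = V - E + F = 2
Gauss-Bonnet: total defect = 2*pi*chi = 4*pi; visible defects sum to 3*pi


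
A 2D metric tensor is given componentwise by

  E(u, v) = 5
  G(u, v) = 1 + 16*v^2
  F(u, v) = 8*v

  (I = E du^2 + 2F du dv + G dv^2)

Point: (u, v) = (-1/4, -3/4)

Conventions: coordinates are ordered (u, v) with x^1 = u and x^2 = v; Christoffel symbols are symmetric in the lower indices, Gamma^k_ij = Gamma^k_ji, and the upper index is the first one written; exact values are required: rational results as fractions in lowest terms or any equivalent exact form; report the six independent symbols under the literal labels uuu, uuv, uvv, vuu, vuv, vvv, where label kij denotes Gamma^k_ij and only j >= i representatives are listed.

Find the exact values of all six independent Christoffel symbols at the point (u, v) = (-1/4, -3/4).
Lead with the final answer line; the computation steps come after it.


Answer: Gamma_uuu = 0, Gamma_uuv = 0, Gamma_uvv = 4/7, Gamma_vuu = 0, Gamma_vuv = 0, Gamma_vvv = -6/7

E = 5, F = -6, G = 10 at the point
E_u = 0, E_v = 0, F_u = 0, F_v = 8, G_u = 0, G_v = -24
EG - F^2 = 14;  g^inv = (1/14) * [[10, 6], [6, 5]]
first-kind symbols [ij,l] = (1/2)(d_i g_jl + d_j g_il - d_l g_ij): [uu,u] = E_u/2 = 0, [uu,v] = F_u - E_v/2 = 0, [uv,u] = E_v/2 = 0, [uv,v] = G_u/2 = 0, [vv,u] = F_v - G_u/2 = 8, [vv,v] = G_v/2 = -12
Gamma^u_ij = (G*[ij,u] - F*[ij,v])/(EG - F^2), Gamma^v_ij = (E*[ij,v] - F*[ij,u])/(EG - F^2)


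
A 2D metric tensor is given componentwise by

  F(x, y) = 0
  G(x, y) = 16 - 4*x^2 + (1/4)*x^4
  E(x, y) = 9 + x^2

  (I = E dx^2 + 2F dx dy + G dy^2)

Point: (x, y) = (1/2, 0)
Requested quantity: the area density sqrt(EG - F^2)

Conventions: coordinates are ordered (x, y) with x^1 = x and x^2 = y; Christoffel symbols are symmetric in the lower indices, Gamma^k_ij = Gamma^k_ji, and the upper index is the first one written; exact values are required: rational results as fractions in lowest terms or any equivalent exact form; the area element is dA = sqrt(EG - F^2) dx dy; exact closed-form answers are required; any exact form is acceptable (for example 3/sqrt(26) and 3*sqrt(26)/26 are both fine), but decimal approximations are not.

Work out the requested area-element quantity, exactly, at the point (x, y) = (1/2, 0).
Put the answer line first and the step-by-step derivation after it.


Answer: sqrt(EG - F^2) = 31*sqrt(37)/16

E = 37/4, F = 0, G = 961/64; EG - F^2 = 35557/256


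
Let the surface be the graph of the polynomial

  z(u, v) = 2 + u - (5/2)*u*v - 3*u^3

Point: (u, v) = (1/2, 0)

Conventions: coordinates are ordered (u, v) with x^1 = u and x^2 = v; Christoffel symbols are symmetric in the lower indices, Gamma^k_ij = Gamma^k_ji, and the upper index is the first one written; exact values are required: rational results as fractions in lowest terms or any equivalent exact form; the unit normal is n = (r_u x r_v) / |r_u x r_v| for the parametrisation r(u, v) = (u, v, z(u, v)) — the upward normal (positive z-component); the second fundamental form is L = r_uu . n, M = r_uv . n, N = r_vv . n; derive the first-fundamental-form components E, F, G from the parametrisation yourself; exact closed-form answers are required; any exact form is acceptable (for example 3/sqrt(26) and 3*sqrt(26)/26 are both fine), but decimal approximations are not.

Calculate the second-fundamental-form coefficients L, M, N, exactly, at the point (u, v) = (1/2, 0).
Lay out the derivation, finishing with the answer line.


z_u = -5/4, z_v = -5/4, z_uu = -9, z_uv = -5/2, z_vv = 0
E = 41/16, F = 25/16, G = 41/16; answer radicand W^2 = 33/8
unnormalised second-form numerators: l = -9, m = -5/2, n = 0; L = l/sqrt(33/8), and similarly M = m/sqrt(W^2), N = n/sqrt(W^2)

Answer: L = -6*sqrt(66)/11, M = -5*sqrt(66)/33, N = 0


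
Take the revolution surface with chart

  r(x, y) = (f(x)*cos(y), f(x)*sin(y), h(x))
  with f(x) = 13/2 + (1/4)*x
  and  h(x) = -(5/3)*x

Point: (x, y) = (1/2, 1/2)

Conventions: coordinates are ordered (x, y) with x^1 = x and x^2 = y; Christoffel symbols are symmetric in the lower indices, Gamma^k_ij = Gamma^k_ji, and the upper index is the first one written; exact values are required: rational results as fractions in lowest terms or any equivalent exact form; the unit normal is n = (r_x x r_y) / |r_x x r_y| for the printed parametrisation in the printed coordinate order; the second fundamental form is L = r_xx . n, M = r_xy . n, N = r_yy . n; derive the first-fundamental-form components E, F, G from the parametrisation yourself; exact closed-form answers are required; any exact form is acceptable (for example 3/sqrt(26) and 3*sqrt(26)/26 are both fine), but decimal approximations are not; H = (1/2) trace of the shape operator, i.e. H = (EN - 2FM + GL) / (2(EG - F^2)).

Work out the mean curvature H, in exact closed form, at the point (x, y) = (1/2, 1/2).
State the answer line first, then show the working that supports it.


Answer: H = -80*sqrt(409)/21677

f = 53/8, f' = 1/4, f'' = 0, h' = -5/3, h'' = 0
E = 409/144, F = 0, G = 2809/64; answer radicand W^2 = 409/144
unnormalised second-form numerators: l = 0, m = 0, n = -265/24; L = l/sqrt(409/144), and similarly M = m/sqrt(W^2), N = n/sqrt(W^2)
H = (E*n - 2*F*m + G*l) / (2*(EG - F^2)*sqrt(W^2)); E*n - 2*F*m + G*l = -108385/3456, EG - F^2 = 1148881/9216, so H = (-20/159)/sqrt(409/144)


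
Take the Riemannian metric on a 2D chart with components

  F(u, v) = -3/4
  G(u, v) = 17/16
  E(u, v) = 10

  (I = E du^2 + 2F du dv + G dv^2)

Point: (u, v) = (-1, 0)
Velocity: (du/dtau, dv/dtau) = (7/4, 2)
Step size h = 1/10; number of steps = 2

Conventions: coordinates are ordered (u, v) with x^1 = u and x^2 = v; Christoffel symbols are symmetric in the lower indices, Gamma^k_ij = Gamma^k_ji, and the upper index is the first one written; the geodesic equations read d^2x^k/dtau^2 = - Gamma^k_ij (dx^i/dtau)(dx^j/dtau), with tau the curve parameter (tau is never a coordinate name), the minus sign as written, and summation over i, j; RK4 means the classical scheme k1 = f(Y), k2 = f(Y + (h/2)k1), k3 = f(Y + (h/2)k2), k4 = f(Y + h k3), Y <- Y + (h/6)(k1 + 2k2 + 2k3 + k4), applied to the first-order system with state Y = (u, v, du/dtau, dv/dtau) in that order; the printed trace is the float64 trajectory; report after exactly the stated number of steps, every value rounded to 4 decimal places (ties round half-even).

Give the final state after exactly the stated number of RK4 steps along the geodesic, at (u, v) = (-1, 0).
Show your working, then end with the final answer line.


f(Y) = (du/dtau, dv/dtau, -Gamma^u_ij Y'^i Y'^j, -Gamma^v_ij Y'^i Y'^j) with the Gammas evaluated at the stage position; h = 0.100000; intermediate values shown to 6 dp
step 0: u = -1.0000, v = 0.0000, du/dtau = 1.7500, dv/dtau = 2.0000
step 1:
  k1: at (u, v) = (-1.000000, 0.000000), (du/dtau, dv/dtau) = (1.750000, 2.000000); Gamma_uuu = 0.000000, Gamma_uuv = 0.000000, Gamma_uvv = 0.000000, Gamma_vuu = 0.000000, Gamma_vuv = 0.000000, Gamma_vvv = 0.000000; k1 = (1.750000, 2.000000, 0.000000, 0.000000)
  k2: at (u, v) = (-0.912500, 0.100000), (du/dtau, dv/dtau) = (1.750000, 2.000000); Gamma_uuu = 0.000000, Gamma_uuv = 0.000000, Gamma_uvv = 0.000000, Gamma_vuu = 0.000000, Gamma_vuv = 0.000000, Gamma_vvv = 0.000000; k2 = (1.750000, 2.000000, 0.000000, 0.000000)
  k3: at (u, v) = (-0.912500, 0.100000), (du/dtau, dv/dtau) = (1.750000, 2.000000); Gamma_uuu = 0.000000, Gamma_uuv = 0.000000, Gamma_uvv = 0.000000, Gamma_vuu = 0.000000, Gamma_vuv = 0.000000, Gamma_vvv = 0.000000; k3 = (1.750000, 2.000000, 0.000000, 0.000000)
  k4: at (u, v) = (-0.825000, 0.200000), (du/dtau, dv/dtau) = (1.750000, 2.000000); Gamma_uuu = 0.000000, Gamma_uuv = 0.000000, Gamma_uvv = 0.000000, Gamma_vuu = 0.000000, Gamma_vuv = 0.000000, Gamma_vvv = 0.000000; k4 = (1.750000, 2.000000, 0.000000, 0.000000)
  Y <- Y + (h/6)(k1 + 2k2 + 2k3 + k4): u = -0.8250, v = 0.2000, du/dtau = 1.7500, dv/dtau = 2.0000
step 2:
  k1: at (u, v) = (-0.825000, 0.200000), (du/dtau, dv/dtau) = (1.750000, 2.000000); Gamma_uuu = 0.000000, Gamma_uuv = 0.000000, Gamma_uvv = 0.000000, Gamma_vuu = 0.000000, Gamma_vuv = 0.000000, Gamma_vvv = 0.000000; k1 = (1.750000, 2.000000, 0.000000, 0.000000)
  k2: at (u, v) = (-0.737500, 0.300000), (du/dtau, dv/dtau) = (1.750000, 2.000000); Gamma_uuu = 0.000000, Gamma_uuv = 0.000000, Gamma_uvv = 0.000000, Gamma_vuu = 0.000000, Gamma_vuv = 0.000000, Gamma_vvv = 0.000000; k2 = (1.750000, 2.000000, 0.000000, 0.000000)
  k3: at (u, v) = (-0.737500, 0.300000), (du/dtau, dv/dtau) = (1.750000, 2.000000); Gamma_uuu = 0.000000, Gamma_uuv = 0.000000, Gamma_uvv = 0.000000, Gamma_vuu = 0.000000, Gamma_vuv = 0.000000, Gamma_vvv = 0.000000; k3 = (1.750000, 2.000000, 0.000000, 0.000000)
  k4: at (u, v) = (-0.650000, 0.400000), (du/dtau, dv/dtau) = (1.750000, 2.000000); Gamma_uuu = 0.000000, Gamma_uuv = 0.000000, Gamma_uvv = 0.000000, Gamma_vuu = 0.000000, Gamma_vuv = 0.000000, Gamma_vvv = 0.000000; k4 = (1.750000, 2.000000, 0.000000, 0.000000)
  Y <- Y + (h/6)(k1 + 2k2 + 2k3 + k4): u = -0.6500, v = 0.4000, du/dtau = 1.7500, dv/dtau = 2.0000

Answer: u = -0.6500, v = 0.4000, du/dtau = 1.7500, dv/dtau = 2.0000


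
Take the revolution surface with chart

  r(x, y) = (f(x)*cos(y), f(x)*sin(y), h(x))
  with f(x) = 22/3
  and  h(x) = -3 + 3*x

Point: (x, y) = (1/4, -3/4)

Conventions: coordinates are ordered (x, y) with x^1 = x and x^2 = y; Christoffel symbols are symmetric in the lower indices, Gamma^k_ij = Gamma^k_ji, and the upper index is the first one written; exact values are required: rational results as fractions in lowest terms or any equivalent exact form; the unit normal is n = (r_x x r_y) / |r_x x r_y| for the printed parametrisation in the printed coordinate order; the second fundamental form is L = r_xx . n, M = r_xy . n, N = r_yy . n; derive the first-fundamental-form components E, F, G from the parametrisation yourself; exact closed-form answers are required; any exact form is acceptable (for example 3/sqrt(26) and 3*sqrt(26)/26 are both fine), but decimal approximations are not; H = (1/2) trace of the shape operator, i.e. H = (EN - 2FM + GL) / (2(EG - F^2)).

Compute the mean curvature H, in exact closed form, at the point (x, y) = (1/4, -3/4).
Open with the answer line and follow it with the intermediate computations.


Answer: H = 3/44

f = 22/3, f' = 0, f'' = 0, h' = 3, h'' = 0
E = 9, F = 0, G = 484/9; answer radicand W^2 = 9
unnormalised second-form numerators: l = 0, m = 0, n = 22; L = l/sqrt(9), and similarly M = m/sqrt(W^2), N = n/sqrt(W^2)
H = (E*n - 2*F*m + G*l) / (2*(EG - F^2)*sqrt(W^2)); E*n - 2*F*m + G*l = 198, EG - F^2 = 484, so H = (9/44)/sqrt(9)


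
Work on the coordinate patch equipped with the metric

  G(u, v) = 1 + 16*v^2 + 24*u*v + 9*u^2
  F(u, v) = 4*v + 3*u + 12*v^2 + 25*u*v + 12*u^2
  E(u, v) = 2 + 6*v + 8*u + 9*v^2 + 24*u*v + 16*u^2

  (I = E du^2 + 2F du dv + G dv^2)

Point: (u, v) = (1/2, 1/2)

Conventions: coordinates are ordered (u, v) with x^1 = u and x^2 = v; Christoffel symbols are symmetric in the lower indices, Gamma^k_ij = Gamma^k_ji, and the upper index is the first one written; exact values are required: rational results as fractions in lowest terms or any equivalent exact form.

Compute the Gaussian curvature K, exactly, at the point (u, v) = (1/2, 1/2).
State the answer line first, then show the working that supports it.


Answer: K = 28/4489

E = 85/4, F = 63/4, G = 53/4, EG - F^2 = 67/2 at the point
E_u = 36, E_v = 27, F_u = 55/2, F_v = 57/2, G_u = 21, G_v = 28
E_vv = 18, F_uv = 25, G_uu = 18
Evaluate Brioschi's two determinant matrices M1, M2 and divide by (EG - F^2)^2.
M1 = [[-E_vv/2 + F_uv - G_uu/2, E_u/2, F_u - E_v/2], [F_v - G_u/2, E, F], [G_v/2, F, G]] = [[7, 18, 14], [18, 85/4, 63/4], [14, 63/4, 53/4]]; det M1 = -571/2
M2 = [[0, E_v/2, G_u/2], [E_v/2, E, F], [G_u/2, F, G]] = [[0, 27/2, 21/2], [27/2, 85/4, 63/4], [21/2, 63/4, 53/4]]; det M2 = -585/2
det M1 - det M2 = 7; K = 7 / (67/2)^2 = 28/4489


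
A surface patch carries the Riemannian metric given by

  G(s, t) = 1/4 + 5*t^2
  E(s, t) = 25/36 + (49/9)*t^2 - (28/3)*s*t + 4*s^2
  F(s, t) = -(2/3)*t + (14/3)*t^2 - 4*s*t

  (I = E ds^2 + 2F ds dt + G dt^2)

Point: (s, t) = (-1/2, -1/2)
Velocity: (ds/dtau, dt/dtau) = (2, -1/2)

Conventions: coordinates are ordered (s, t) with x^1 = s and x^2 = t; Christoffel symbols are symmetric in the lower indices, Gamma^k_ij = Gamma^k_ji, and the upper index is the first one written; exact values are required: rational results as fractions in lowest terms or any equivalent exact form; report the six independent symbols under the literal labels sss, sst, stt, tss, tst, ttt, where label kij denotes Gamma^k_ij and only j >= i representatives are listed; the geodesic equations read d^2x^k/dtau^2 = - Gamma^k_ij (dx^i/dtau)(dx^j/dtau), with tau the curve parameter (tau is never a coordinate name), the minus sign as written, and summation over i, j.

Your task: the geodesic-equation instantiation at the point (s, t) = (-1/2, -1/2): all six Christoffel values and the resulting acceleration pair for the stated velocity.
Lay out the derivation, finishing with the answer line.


E = 13/18, F = 1/2, G = 3/2 at the point
E_s = 2/3, E_t = -7/9, F_s = 2, F_t = -10/3, G_s = 0, G_t = -5
EG - F^2 = 5/6;  g^inv = (6/5) * [[3/2, -1/2], [-1/2, 13/18]]
first-kind symbols [ij,l] = (1/2)(d_i g_jl + d_j g_il - d_l g_ij): [ss,s] = E_s/2 = 1/3, [ss,t] = F_s - E_t/2 = 43/18, [st,s] = E_t/2 = -7/18, [st,t] = G_s/2 = 0, [tt,s] = F_t - G_s/2 = -10/3, [tt,t] = G_t/2 = -5/2
Gamma^s_ij = (G*[ij,s] - F*[ij,t])/(EG - F^2), Gamma^t_ij = (E*[ij,t] - F*[ij,s])/(EG - F^2)
Gamma_sss = -5/6, Gamma_sst = -7/10, Gamma_stt = -9/2, Gamma_tss = 101/54, Gamma_tst = 7/30, Gamma_ttt = -1/6
d^2s/dtau^2 = -(Gamma_sss*(2)^2 + 2*Gamma_sst*(2)*(-1/2) + Gamma_stt*(-1/2)^2) = 367/120
d^2t/dtau^2 = -(Gamma_tss*(2)^2 + 2*Gamma_tst*(2)*(-1/2) + Gamma_ttt*(-1/2)^2) = -7531/1080

Answer: Gamma_sss = -5/6, Gamma_sst = -7/10, Gamma_stt = -9/2, Gamma_tss = 101/54, Gamma_tst = 7/30, Gamma_ttt = -1/6; accelerations (d^2s/dtau^2, d^2t/dtau^2) = (367/120, -7531/1080)


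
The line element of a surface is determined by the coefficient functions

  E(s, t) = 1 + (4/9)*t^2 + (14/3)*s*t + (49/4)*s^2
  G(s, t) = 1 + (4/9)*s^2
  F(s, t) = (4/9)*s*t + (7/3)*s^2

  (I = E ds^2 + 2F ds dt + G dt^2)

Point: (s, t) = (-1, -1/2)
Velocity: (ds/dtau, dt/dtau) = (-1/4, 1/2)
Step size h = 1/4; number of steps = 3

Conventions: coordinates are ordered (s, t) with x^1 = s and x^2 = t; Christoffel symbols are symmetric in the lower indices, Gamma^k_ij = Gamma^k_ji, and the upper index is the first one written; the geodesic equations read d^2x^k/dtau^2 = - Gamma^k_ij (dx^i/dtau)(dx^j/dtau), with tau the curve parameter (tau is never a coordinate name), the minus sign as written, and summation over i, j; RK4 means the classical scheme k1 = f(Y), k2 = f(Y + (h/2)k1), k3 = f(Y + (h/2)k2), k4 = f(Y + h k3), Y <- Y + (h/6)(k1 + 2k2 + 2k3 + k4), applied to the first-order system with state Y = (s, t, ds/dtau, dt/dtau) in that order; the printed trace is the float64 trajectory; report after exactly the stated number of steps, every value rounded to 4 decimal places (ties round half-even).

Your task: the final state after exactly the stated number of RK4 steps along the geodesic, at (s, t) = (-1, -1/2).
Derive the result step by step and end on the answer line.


f(Y) = (ds/dtau, dt/dtau, -Gamma^s_ij Y'^i Y'^j, -Gamma^t_ij Y'^i Y'^j) with the Gammas evaluated at the stage position; h = 0.250000; intermediate values shown to 6 dp
step 0: s = -1.0000, t = -0.5000, ds/dtau = -0.2500, dt/dtau = 0.5000
step 1:
  k1: at (s, t) = (-1.000000, -0.500000), (ds/dtau, dt/dtau) = (-0.250000, 0.500000); Gamma_sss = -0.831325, Gamma_sst = -0.158348, Gamma_stt = 0.000000, Gamma_tss = -0.144578, Gamma_tst = -0.027539, Gamma_ttt = 0.000000; k1 = (-0.250000, 0.500000, 0.012371, 0.002151)
  k2: at (s, t) = (-1.031250, -0.437500), (ds/dtau, dt/dtau) = (-0.248454, 0.500269); Gamma_sss = -0.818035, Gamma_sst = -0.155816, Gamma_stt = 0.000000, Gamma_tss = -0.144166, Gamma_tst = -0.027460, Gamma_ttt = 0.000000; k2 = (-0.248454, 0.500269, 0.011763, 0.002073)
  k3: at (s, t) = (-1.031057, -0.437466), (ds/dtau, dt/dtau) = (-0.248530, 0.500259); Gamma_sss = -0.818165, Gamma_sst = -0.155841, Gamma_stt = 0.000000, Gamma_tss = -0.144188, Gamma_tst = -0.027464, Gamma_ttt = 0.000000; k3 = (-0.248530, 0.500259, 0.011784, 0.002077)
  k4: at (s, t) = (-1.062132, -0.374935), (ds/dtau, dt/dtau) = (-0.247054, 0.500519); Gamma_sss = -0.805366, Gamma_sst = -0.153403, Gamma_stt = 0.000000, Gamma_tss = -0.143738, Gamma_tst = -0.027379, Gamma_ttt = 0.000000; k4 = (-0.247054, 0.500519, 0.011218, 0.002002)
  Y <- Y + (h/6)(k1 + 2k2 + 2k3 + k4): s = -1.0621, t = -0.3749, ds/dtau = -0.2471, dt/dtau = 0.5005
step 2:
  k1: at (s, t) = (-1.062126, -0.374934), (ds/dtau, dt/dtau) = (-0.247055, 0.500519); Gamma_sss = -0.805370, Gamma_sst = -0.153404, Gamma_stt = 0.000000, Gamma_tss = -0.143739, Gamma_tst = -0.027379, Gamma_ttt = 0.000000; k1 = (-0.247055, 0.500519, 0.011218, 0.002002)
  k2: at (s, t) = (-1.093008, -0.312370), (ds/dtau, dt/dtau) = (-0.245653, 0.500769); Gamma_sss = -0.793056, Gamma_sst = -0.151058, Gamma_stt = 0.000000, Gamma_tss = -0.143260, Gamma_tst = -0.027288, Gamma_ttt = 0.000000; k2 = (-0.245653, 0.500769, 0.010692, 0.001931)
  k3: at (s, t) = (-1.092832, -0.312338), (ds/dtau, dt/dtau) = (-0.245718, 0.500760); Gamma_sss = -0.793167, Gamma_sst = -0.151079, Gamma_stt = 0.000000, Gamma_tss = -0.143279, Gamma_tst = -0.027291, Gamma_ttt = 0.000000; k3 = (-0.245718, 0.500760, 0.010710, 0.001935)
  k4: at (s, t) = (-1.123555, -0.249744), (ds/dtau, dt/dtau) = (-0.244377, 0.501003); Gamma_sss = -0.781288, Gamma_sst = -0.148817, Gamma_stt = 0.000000, Gamma_tss = -0.142772, Gamma_tst = -0.027195, Gamma_ttt = 0.000000; k4 = (-0.244377, 0.501003, 0.010218, 0.001867)
  Y <- Y + (h/6)(k1 + 2k2 + 2k3 + k4): s = -1.1235, t = -0.2497, ds/dtau = -0.2444, dt/dtau = 0.5010
step 3:
  k1: at (s, t) = (-1.123550, -0.249744), (ds/dtau, dt/dtau) = (-0.244378, 0.501002); Gamma_sss = -0.781291, Gamma_sst = -0.148817, Gamma_stt = 0.000000, Gamma_tss = -0.142772, Gamma_tst = -0.027195, Gamma_ttt = 0.000000; k1 = (-0.244378, 0.501002, 0.010219, 0.001867)
  k2: at (s, t) = (-1.154097, -0.187118), (ds/dtau, dt/dtau) = (-0.243101, 0.501236); Gamma_sss = -0.769841, Gamma_sst = -0.146636, Gamma_stt = 0.000000, Gamma_tss = -0.142243, Gamma_tst = -0.027094, Gamma_ttt = 0.000000; k2 = (-0.243101, 0.501236, 0.009761, 0.001803)
  k3: at (s, t) = (-1.153937, -0.187089), (ds/dtau, dt/dtau) = (-0.243158, 0.501228); Gamma_sss = -0.769936, Gamma_sst = -0.146655, Gamma_stt = 0.000000, Gamma_tss = -0.142261, Gamma_tst = -0.027097, Gamma_ttt = 0.000000; k3 = (-0.243158, 0.501228, 0.009775, 0.001806)
  k4: at (s, t) = (-1.184339, -0.124437), (ds/dtau, dt/dtau) = (-0.241934, 0.501454); Gamma_sss = -0.758874, Gamma_sst = -0.144547, Gamma_stt = 0.000000, Gamma_tss = -0.141711, Gamma_tst = -0.026993, Gamma_ttt = 0.000000; k4 = (-0.241934, 0.501454, 0.009346, 0.001745)
  Y <- Y + (h/6)(k1 + 2k2 + 2k3 + k4): s = -1.1843, t = -0.1244, ds/dtau = -0.2419, dt/dtau = 0.5015

Answer: s = -1.1843, t = -0.1244, ds/dtau = -0.2419, dt/dtau = 0.5015


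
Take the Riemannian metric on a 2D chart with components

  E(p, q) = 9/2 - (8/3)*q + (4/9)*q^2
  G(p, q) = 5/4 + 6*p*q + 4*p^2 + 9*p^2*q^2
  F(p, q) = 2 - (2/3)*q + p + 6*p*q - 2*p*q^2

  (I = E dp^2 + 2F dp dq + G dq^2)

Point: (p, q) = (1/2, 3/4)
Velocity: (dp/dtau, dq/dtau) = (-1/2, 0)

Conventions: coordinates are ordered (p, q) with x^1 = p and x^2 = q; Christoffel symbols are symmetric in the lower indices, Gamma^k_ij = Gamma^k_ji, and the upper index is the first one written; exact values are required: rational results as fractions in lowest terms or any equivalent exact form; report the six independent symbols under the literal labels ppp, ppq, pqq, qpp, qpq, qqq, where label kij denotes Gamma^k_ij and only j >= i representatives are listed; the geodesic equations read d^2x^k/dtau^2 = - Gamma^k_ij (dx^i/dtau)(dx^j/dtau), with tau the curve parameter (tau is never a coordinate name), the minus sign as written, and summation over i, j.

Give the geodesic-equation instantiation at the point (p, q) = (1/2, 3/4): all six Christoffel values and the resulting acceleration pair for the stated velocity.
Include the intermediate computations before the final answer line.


E = 11/4, F = 59/16, G = 369/64 at the point
E_p = 0, E_q = -2, F_p = 35/8, F_q = 5/6, G_p = 217/16, G_q = 51/8
EG - F^2 = 289/128;  g^inv = (128/289) * [[369/64, -59/16], [-59/16, 11/4]]
first-kind symbols [ij,l] = (1/2)(d_i g_jl + d_j g_il - d_l g_ij): [pp,p] = E_p/2 = 0, [pp,q] = F_p - E_q/2 = 43/8, [pq,p] = E_q/2 = -1, [pq,q] = G_p/2 = 217/32, [qq,p] = F_q - G_p/2 = -571/96, [qq,q] = G_q/2 = 51/16
Gamma^p_ij = (G*[ij,p] - F*[ij,q])/(EG - F^2), Gamma^q_ij = (E*[ij,q] - F*[ij,p])/(EG - F^2)
Gamma_ppp = -2537/289, Gamma_ppq = -15755/1156, Gamma_pqq = -94305/4624, Gamma_qpp = 1892/289, Gamma_qpq = 2859/289, Gamma_qqq = 47153/3468
d^2p/dtau^2 = -(Gamma_ppp*(-1/2)^2 + 2*Gamma_ppq*(-1/2)*(0) + Gamma_pqq*(0)^2) = 2537/1156
d^2q/dtau^2 = -(Gamma_qpp*(-1/2)^2 + 2*Gamma_qpq*(-1/2)*(0) + Gamma_qqq*(0)^2) = -473/289

Answer: Gamma_ppp = -2537/289, Gamma_ppq = -15755/1156, Gamma_pqq = -94305/4624, Gamma_qpp = 1892/289, Gamma_qpq = 2859/289, Gamma_qqq = 47153/3468; accelerations (d^2p/dtau^2, d^2q/dtau^2) = (2537/1156, -473/289)


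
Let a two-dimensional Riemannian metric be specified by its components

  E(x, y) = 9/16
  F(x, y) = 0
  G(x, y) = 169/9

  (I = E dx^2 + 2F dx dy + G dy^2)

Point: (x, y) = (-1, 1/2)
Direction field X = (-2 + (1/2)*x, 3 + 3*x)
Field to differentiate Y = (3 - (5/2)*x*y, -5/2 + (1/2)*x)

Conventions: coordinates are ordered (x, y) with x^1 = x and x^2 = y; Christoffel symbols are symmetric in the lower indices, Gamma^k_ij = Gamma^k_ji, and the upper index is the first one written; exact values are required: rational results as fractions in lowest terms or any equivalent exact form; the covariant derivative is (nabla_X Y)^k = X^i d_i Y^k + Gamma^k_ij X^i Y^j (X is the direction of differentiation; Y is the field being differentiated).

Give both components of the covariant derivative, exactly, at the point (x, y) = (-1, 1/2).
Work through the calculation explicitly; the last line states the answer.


E = 9/16, F = 0, G = 169/9 at the point
E_x = 0, E_y = 0, F_x = 0, F_y = 0, G_x = 0, G_y = 0
EG - F^2 = 169/16;  g^inv = (16/169) * [[169/9, 0], [0, 9/16]]
first-kind symbols [ij,l] = (1/2)(d_i g_jl + d_j g_il - d_l g_ij): [xx,x] = E_x/2 = 0, [xx,y] = F_x - E_y/2 = 0, [xy,x] = E_y/2 = 0, [xy,y] = G_x/2 = 0, [yy,x] = F_y - G_x/2 = 0, [yy,y] = G_y/2 = 0
Gamma^x_ij = (G*[ij,x] - F*[ij,y])/(EG - F^2), Gamma^y_ij = (E*[ij,y] - F*[ij,x])/(EG - F^2)
Gamma_xxx = 0, Gamma_xxy = 0, Gamma_xyy = 0, Gamma_yxx = 0, Gamma_yxy = 0, Gamma_yyy = 0
X = (-5/2, 0), Y = (17/4, -3) at the point

Answer: (nabla_X Y)^x = 25/8, (nabla_X Y)^y = -5/4


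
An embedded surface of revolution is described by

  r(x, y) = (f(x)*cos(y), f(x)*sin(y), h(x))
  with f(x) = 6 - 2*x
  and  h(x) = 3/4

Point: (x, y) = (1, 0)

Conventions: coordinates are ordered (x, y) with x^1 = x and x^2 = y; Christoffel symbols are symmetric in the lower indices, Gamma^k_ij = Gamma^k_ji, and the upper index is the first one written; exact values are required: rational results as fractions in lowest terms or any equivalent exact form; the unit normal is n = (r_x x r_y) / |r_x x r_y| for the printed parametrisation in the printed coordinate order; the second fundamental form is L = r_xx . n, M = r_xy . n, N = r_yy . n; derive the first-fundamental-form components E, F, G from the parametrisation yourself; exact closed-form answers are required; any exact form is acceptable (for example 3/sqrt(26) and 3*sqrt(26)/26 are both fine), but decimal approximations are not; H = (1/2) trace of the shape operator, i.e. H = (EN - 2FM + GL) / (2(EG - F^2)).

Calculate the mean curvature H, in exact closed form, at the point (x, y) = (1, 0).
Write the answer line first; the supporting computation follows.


Answer: H = 0

f = 4, f' = -2, f'' = 0, h' = 0, h'' = 0
E = 4, F = 0, G = 16; answer radicand W^2 = 4
unnormalised second-form numerators: l = 0, m = 0, n = 0; L = l/sqrt(4), and similarly M = m/sqrt(W^2), N = n/sqrt(W^2)
H = (E*n - 2*F*m + G*l) / (2*(EG - F^2)*sqrt(W^2)); E*n - 2*F*m + G*l = 0, EG - F^2 = 64, so H = (0)/sqrt(4)


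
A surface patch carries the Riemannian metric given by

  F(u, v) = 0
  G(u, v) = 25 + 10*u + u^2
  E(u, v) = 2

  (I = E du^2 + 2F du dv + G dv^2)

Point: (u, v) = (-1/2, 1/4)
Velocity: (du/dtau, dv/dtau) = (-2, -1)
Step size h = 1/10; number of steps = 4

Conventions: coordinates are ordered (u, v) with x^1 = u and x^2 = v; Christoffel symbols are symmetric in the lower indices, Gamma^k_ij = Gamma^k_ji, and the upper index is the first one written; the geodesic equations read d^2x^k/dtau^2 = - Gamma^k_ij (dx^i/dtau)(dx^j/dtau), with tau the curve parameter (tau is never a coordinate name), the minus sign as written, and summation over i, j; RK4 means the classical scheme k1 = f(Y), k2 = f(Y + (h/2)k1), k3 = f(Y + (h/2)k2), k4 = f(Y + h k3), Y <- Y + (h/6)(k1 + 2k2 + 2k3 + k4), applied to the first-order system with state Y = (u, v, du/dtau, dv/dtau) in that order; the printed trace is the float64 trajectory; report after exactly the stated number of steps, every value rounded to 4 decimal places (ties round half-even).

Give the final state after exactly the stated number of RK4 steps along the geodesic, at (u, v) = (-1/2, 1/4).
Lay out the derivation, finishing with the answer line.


f(Y) = (du/dtau, dv/dtau, -Gamma^u_ij Y'^i Y'^j, -Gamma^v_ij Y'^i Y'^j) with the Gammas evaluated at the stage position; h = 0.100000; intermediate values shown to 6 dp
step 0: u = -0.5000, v = 0.2500, du/dtau = -2.0000, dv/dtau = -1.0000
step 1:
  k1: at (u, v) = (-0.500000, 0.250000), (du/dtau, dv/dtau) = (-2.000000, -1.000000); Gamma_uuu = 0.000000, Gamma_uuv = 0.000000, Gamma_uvv = -2.250000, Gamma_vuu = 0.000000, Gamma_vuv = 0.222222, Gamma_vvv = 0.000000; k1 = (-2.000000, -1.000000, 2.250000, -0.888889)
  k2: at (u, v) = (-0.600000, 0.200000), (du/dtau, dv/dtau) = (-1.887500, -1.044444); Gamma_uuu = 0.000000, Gamma_uuv = 0.000000, Gamma_uvv = -2.200000, Gamma_vuu = 0.000000, Gamma_vuv = 0.227273, Gamma_vvv = 0.000000; k2 = (-1.887500, -1.044444, 2.399901, -0.896086)
  k3: at (u, v) = (-0.594375, 0.197778), (du/dtau, dv/dtau) = (-1.880005, -1.044804); Gamma_uuu = 0.000000, Gamma_uuv = 0.000000, Gamma_uvv = -2.202812, Gamma_vuu = 0.000000, Gamma_vuv = 0.226983, Gamma_vvv = 0.000000; k3 = (-1.880005, -1.044804, 2.404625, -0.891695)
  k4: at (u, v) = (-0.688000, 0.145520), (du/dtau, dv/dtau) = (-1.759537, -1.089170); Gamma_uuu = 0.000000, Gamma_uuv = 0.000000, Gamma_uvv = -2.156000, Gamma_vuu = 0.000000, Gamma_vuv = 0.231911, Gamma_vvv = 0.000000; k4 = (-1.759537, -1.089170, 2.557641, -0.888884)
  Y <- Y + (h/6)(k1 + 2k2 + 2k3 + k4): u = -0.6882, v = 0.1455, du/dtau = -1.7597, dv/dtau = -1.0892
step 2:
  k1: at (u, v) = (-0.688242, 0.145539), (du/dtau, dv/dtau) = (-1.759722, -1.089222); Gamma_uuu = 0.000000, Gamma_uuv = 0.000000, Gamma_uvv = -2.155879, Gamma_vuu = 0.000000, Gamma_vuv = 0.231924, Gamma_vvv = 0.000000; k1 = (-1.759722, -1.089222, 2.557746, -0.889070)
  k2: at (u, v) = (-0.776229, 0.091078), (du/dtau, dv/dtau) = (-1.631834, -1.133676); Gamma_uuu = 0.000000, Gamma_uuv = 0.000000, Gamma_uvv = -2.111886, Gamma_vuu = 0.000000, Gamma_vuv = 0.236755, Gamma_vvv = 0.000000; k2 = (-1.631834, -1.133676, 2.714239, -0.875981)
  k3: at (u, v) = (-0.769834, 0.088855), (du/dtau, dv/dtau) = (-1.624010, -1.133021); Gamma_uuu = 0.000000, Gamma_uuv = 0.000000, Gamma_uvv = -2.115083, Gamma_vuu = 0.000000, Gamma_vuv = 0.236397, Gamma_vvv = 0.000000; k3 = (-1.624010, -1.133021, 2.715211, -0.869960)
  k4: at (u, v) = (-0.850643, 0.032237), (du/dtau, dv/dtau) = (-1.488201, -1.176218); Gamma_uuu = 0.000000, Gamma_uuv = 0.000000, Gamma_uvv = -2.074678, Gamma_vuu = 0.000000, Gamma_vuv = 0.241001, Gamma_vvv = 0.000000; k4 = (-1.488201, -1.176218, 2.870295, -0.843721)
  Y <- Y + (h/6)(k1 + 2k2 + 2k3 + k4): u = -0.8509, v = 0.0322, du/dtau = -1.4883, dv/dtau = -1.1763
step 3:
  k1: at (u, v) = (-0.850903, 0.032225), (du/dtau, dv/dtau) = (-1.488273, -1.176300); Gamma_uuu = 0.000000, Gamma_uuv = 0.000000, Gamma_uvv = -2.074549, Gamma_vuu = 0.000000, Gamma_vuv = 0.241016, Gamma_vvv = 0.000000; k1 = (-1.488273, -1.176300, 2.870516, -0.843873)
  k2: at (u, v) = (-0.925316, -0.026590), (du/dtau, dv/dtau) = (-1.344747, -1.218494); Gamma_uuu = 0.000000, Gamma_uuv = 0.000000, Gamma_uvv = -2.037342, Gamma_vuu = 0.000000, Gamma_vuv = 0.245418, Gamma_vvv = 0.000000; k2 = (-1.344747, -1.218494, 3.024897, -0.804266)
  k3: at (u, v) = (-0.918140, -0.028700), (du/dtau, dv/dtau) = (-1.337028, -1.216513); Gamma_uuu = 0.000000, Gamma_uuv = 0.000000, Gamma_uvv = -2.040930, Gamma_vuu = 0.000000, Gamma_vuv = 0.244986, Gamma_vvv = 0.000000; k3 = (-1.337028, -1.216513, 3.020383, -0.796947)
  k4: at (u, v) = (-0.984605, -0.089426), (du/dtau, dv/dtau) = (-1.186234, -1.255995); Gamma_uuu = 0.000000, Gamma_uuv = 0.000000, Gamma_uvv = -2.007697, Gamma_vuu = 0.000000, Gamma_vuv = 0.249042, Gamma_vvv = 0.000000; k4 = (-1.186234, -1.255995, 3.167189, -0.742096)
  Y <- Y + (h/6)(k1 + 2k2 + 2k3 + k4): u = -0.9849, v = -0.0895, du/dtau = -1.1861, dv/dtau = -1.2561
step 4:
  k1: at (u, v) = (-0.984870, -0.089480), (du/dtau, dv/dtau) = (-1.186135, -1.256107); Gamma_uuu = 0.000000, Gamma_uuv = 0.000000, Gamma_uvv = -2.007565, Gamma_vuu = 0.000000, Gamma_vuv = 0.249058, Gamma_vvv = 0.000000; k1 = (-1.186135, -1.256107, 3.167544, -0.742149)
  k2: at (u, v) = (-1.044177, -0.152286), (du/dtau, dv/dtau) = (-1.027758, -1.293214); Gamma_uuu = 0.000000, Gamma_uuv = 0.000000, Gamma_uvv = -1.977911, Gamma_vuu = 0.000000, Gamma_vuv = 0.252792, Gamma_vvv = 0.000000; k2 = (-1.027758, -1.293214, 3.307865, -0.671977)
  k3: at (u, v) = (-1.036258, -0.154141), (du/dtau, dv/dtau) = (-1.020742, -1.289706); Gamma_uuu = 0.000000, Gamma_uuv = 0.000000, Gamma_uvv = -1.981871, Gamma_vuu = 0.000000, Gamma_vuv = 0.252287, Gamma_vvv = 0.000000; k3 = (-1.020742, -1.289706, 3.296526, -0.664249)
  k4: at (u, v) = (-1.086944, -0.218451), (du/dtau, dv/dtau) = (-0.856482, -1.322532); Gamma_uuu = 0.000000, Gamma_uuv = 0.000000, Gamma_uvv = -1.956528, Gamma_vuu = 0.000000, Gamma_vuv = 0.255555, Gamma_vvv = 0.000000; k4 = (-0.856482, -1.322532, 3.422143, -0.578947)
  Y <- Y + (h/6)(k1 + 2k2 + 2k3 + k4): u = -1.0872, v = -0.2186, du/dtau = -0.8562, dv/dtau = -1.3227

Answer: u = -1.0872, v = -0.2186, du/dtau = -0.8562, dv/dtau = -1.3227


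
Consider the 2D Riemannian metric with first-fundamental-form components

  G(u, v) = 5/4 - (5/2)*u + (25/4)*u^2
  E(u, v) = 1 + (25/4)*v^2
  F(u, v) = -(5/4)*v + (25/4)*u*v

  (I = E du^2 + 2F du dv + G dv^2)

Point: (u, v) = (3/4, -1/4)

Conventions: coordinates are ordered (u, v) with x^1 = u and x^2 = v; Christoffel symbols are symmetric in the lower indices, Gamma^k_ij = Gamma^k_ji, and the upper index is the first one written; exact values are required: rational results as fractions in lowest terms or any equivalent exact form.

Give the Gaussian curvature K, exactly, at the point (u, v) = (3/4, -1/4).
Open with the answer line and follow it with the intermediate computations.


Answer: K = -256/441

E = 89/64, F = -55/64, G = 185/64, EG - F^2 = 105/32 at the point
E_u = 0, E_v = -25/8, F_u = -25/16, F_v = 55/16, G_u = 55/8, G_v = 0
E_vv = 25/2, F_uv = 25/4, G_uu = 25/2
The intrinsic route: Brioschi's K = (det M1 - det M2)/(EG - F^2)^2.
M1 = [[-E_vv/2 + F_uv - G_uu/2, E_u/2, F_u - E_v/2], [F_v - G_u/2, E, F], [G_v/2, F, G]] = [[-25/4, 0, 0], [0, 89/64, -55/64], [0, -55/64, 185/64]]; det M1 = -2625/128
M2 = [[0, E_v/2, G_u/2], [E_v/2, E, F], [G_u/2, F, G]] = [[0, -25/16, 55/16], [-25/16, 89/64, -55/64], [55/16, -55/64, 185/64]]; det M2 = -1825/128
det M1 - det M2 = -25/4; K = -25/4 / (105/32)^2 = -256/441


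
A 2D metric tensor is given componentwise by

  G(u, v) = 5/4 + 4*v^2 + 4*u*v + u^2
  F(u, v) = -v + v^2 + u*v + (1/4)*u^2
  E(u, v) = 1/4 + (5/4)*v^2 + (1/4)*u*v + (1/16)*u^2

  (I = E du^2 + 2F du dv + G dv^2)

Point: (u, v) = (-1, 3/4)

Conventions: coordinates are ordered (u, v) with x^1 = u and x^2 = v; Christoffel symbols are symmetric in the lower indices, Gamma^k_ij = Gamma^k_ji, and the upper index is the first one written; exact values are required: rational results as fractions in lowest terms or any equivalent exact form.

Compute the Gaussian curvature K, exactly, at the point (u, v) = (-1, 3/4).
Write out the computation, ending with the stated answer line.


E = 53/64, F = -11/16, G = 3/2, EG - F^2 = 197/256 at the point
E_u = 1/16, E_v = 13/8, F_u = 1/4, F_v = -1/2, G_u = 1, G_v = 2
E_vv = 5/2, F_uv = 1, G_uu = 2
Compute both Brioschi determinants and normalise by (EG - F^2)^2.
M1 = [[-E_vv/2 + F_uv - G_uu/2, E_u/2, F_u - E_v/2], [F_v - G_u/2, E, F], [G_v/2, F, G]] = [[-5/4, 1/32, -9/16], [-1, 53/64, -11/16], [1, -11/16, 3/2]]; det M1 = -439/512
M2 = [[0, E_v/2, G_u/2], [E_v/2, E, F], [G_u/2, F, G]] = [[0, 13/16, 1/2], [13/16, 53/64, -11/16], [1/2, -11/16, 3/2]]; det M2 = -899/512
det M1 - det M2 = 115/128; K = 115/128 / (197/256)^2 = 58880/38809

Answer: K = 58880/38809


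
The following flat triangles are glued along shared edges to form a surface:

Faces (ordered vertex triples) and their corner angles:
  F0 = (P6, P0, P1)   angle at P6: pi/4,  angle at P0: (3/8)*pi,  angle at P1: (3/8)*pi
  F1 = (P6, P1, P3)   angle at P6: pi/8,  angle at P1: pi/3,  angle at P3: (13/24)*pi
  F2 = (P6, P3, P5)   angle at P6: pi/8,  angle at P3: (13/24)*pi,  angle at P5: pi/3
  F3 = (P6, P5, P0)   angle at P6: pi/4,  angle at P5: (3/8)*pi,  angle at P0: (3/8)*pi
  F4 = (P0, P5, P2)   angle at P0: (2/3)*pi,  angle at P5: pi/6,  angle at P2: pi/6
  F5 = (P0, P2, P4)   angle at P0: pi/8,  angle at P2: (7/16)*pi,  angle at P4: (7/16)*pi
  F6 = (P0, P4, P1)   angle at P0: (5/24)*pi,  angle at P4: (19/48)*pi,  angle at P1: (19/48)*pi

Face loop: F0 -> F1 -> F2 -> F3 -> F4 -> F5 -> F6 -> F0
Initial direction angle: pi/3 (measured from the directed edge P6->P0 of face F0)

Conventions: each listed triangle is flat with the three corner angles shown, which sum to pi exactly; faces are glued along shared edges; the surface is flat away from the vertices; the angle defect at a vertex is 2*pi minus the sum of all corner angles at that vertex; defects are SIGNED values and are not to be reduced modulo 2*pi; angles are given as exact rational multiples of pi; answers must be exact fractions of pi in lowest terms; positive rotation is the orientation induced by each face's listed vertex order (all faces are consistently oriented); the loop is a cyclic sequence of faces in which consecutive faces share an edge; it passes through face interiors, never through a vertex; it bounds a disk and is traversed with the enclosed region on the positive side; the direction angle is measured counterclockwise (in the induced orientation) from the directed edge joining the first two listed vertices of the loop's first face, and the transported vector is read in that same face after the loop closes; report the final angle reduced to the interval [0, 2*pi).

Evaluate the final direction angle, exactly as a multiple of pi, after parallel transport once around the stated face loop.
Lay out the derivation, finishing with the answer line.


enclosed vertex P0: corner angles sum to (7/4)*pi, defect = 2*pi - (7/4)*pi = pi/4
enclosed vertex P6: corner angles sum to (3/4)*pi, defect = 2*pi - (3/4)*pi = (5/4)*pi
final direction = starting direction + enclosed defect total, reduced mod 2*pi (induced orientation)
final angle = pi/3 + (3/2)*pi = (11/6)*pi (mod 2*pi)

Answer: final direction angle = (11/6)*pi


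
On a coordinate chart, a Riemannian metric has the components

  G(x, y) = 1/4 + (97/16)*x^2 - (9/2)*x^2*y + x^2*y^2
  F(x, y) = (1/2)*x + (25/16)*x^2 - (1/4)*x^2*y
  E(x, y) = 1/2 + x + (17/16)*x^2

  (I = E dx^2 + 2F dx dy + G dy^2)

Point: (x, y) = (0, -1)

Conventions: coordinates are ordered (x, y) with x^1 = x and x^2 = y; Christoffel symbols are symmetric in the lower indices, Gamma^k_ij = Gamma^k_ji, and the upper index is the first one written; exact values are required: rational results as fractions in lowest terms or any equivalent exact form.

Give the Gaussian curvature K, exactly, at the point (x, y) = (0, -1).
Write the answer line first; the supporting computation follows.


Answer: K = -185/2

E = 1/2, F = 0, G = 1/4, EG - F^2 = 1/8 at the point
E_x = 1, E_y = 0, F_x = 1/2, F_y = 0, G_x = 0, G_y = 0
E_yy = 0, F_xy = 0, G_xx = 185/8
Evaluate Brioschi's two determinant matrices M1, M2 and divide by (EG - F^2)^2.
M1 = [[-E_yy/2 + F_xy - G_xx/2, E_x/2, F_x - E_y/2], [F_y - G_x/2, E, F], [G_y/2, F, G]] = [[-185/16, 1/2, 1/2], [0, 1/2, 0], [0, 0, 1/4]]; det M1 = -185/128
M2 = [[0, E_y/2, G_x/2], [E_y/2, E, F], [G_x/2, F, G]] = [[0, 0, 0], [0, 1/2, 0], [0, 0, 1/4]]; det M2 = 0
det M1 - det M2 = -185/128; K = -185/128 / (1/8)^2 = -185/2


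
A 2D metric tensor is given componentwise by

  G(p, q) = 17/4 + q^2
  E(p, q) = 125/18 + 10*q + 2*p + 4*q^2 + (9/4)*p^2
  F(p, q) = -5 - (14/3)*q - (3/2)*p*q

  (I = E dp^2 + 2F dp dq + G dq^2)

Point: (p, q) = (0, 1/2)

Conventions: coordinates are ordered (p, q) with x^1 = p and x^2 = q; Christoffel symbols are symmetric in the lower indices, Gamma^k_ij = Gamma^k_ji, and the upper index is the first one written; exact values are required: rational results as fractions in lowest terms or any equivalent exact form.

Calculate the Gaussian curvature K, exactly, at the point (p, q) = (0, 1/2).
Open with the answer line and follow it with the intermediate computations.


Answer: K = -2367/25921

E = 233/18, F = -22/3, G = 9/2, EG - F^2 = 161/36 at the point
E_p = 2, E_q = 14, F_p = -3/4, F_q = -14/3, G_p = 0, G_q = 1
E_qq = 8, F_pq = -3/2, G_pp = 0
By Brioschi, K is (det M1 - det M2) divided by (EG - F^2) squared.
M1 = [[-E_qq/2 + F_pq - G_pp/2, E_p/2, F_p - E_q/2], [F_q - G_p/2, E, F], [G_q/2, F, G]] = [[-11/2, 1, -31/4], [-14/3, 233/18, -22/3], [1/2, -22/3, 9/2]]; det M1 = -32015/144
M2 = [[0, E_q/2, G_p/2], [E_q/2, E, F], [G_p/2, F, G]] = [[0, 7, 0], [7, 233/18, -22/3], [0, -22/3, 9/2]]; det M2 = -441/2
det M1 - det M2 = -263/144; K = -263/144 / (161/36)^2 = -2367/25921


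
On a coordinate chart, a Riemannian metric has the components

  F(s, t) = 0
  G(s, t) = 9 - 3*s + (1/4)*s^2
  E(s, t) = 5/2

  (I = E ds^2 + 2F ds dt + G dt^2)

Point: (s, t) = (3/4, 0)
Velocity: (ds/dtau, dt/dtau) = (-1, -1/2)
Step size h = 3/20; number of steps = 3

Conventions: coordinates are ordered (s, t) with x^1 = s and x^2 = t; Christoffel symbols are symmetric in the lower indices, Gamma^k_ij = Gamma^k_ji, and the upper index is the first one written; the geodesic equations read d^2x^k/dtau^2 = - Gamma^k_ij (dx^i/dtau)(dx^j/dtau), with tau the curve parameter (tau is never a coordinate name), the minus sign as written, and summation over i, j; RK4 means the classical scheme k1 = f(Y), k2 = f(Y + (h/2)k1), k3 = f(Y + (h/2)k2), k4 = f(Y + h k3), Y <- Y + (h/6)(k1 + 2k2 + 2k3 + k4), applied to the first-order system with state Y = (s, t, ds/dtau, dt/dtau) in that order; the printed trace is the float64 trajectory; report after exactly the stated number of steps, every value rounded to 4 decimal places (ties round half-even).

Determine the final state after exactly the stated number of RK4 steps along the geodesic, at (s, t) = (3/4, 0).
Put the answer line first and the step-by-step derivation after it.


Answer: s = 0.2878, t = -0.2069, ds/dtau = -1.0521, dt/dtau = -0.4224

f(Y) = (ds/dtau, dt/dtau, -Gamma^s_ij Y'^i Y'^j, -Gamma^t_ij Y'^i Y'^j) with the Gammas evaluated at the stage position; h = 0.150000; intermediate values shown to 6 dp
step 0: s = 0.7500, t = 0.0000, ds/dtau = -1.0000, dt/dtau = -0.5000
step 1:
  k1: at (s, t) = (0.750000, 0.000000), (ds/dtau, dt/dtau) = (-1.000000, -0.500000); Gamma_sss = 0.000000, Gamma_sst = 0.000000, Gamma_stt = 0.525000, Gamma_tss = 0.000000, Gamma_tst = -0.190476, Gamma_ttt = 0.000000; k1 = (-1.000000, -0.500000, -0.131250, 0.190476)
  k2: at (s, t) = (0.675000, -0.037500), (ds/dtau, dt/dtau) = (-1.009844, -0.485714); Gamma_sss = 0.000000, Gamma_sst = 0.000000, Gamma_stt = 0.532500, Gamma_tss = 0.000000, Gamma_tst = -0.187793, Gamma_ttt = 0.000000; k2 = (-1.009844, -0.485714, -0.125627, 0.184224)
  k3: at (s, t) = (0.674262, -0.036429), (ds/dtau, dt/dtau) = (-1.009422, -0.486183); Gamma_sss = 0.000000, Gamma_sst = 0.000000, Gamma_stt = 0.532574, Gamma_tss = 0.000000, Gamma_tst = -0.187767, Gamma_ttt = 0.000000; k3 = (-1.009422, -0.486183, -0.125887, 0.184299)
  k4: at (s, t) = (0.598587, -0.072927), (ds/dtau, dt/dtau) = (-1.018883, -0.472355); Gamma_sss = 0.000000, Gamma_sst = 0.000000, Gamma_stt = 0.540141, Gamma_tss = 0.000000, Gamma_tst = -0.185137, Gamma_ttt = 0.000000; k4 = (-1.018883, -0.472355, -0.120516, 0.178203)
  Y <- Y + (h/6)(k1 + 2k2 + 2k3 + k4): s = 0.5986, t = -0.0729, ds/dtau = -1.0189, dt/dtau = -0.4724
step 2:
  k1: at (s, t) = (0.598565, -0.072904), (ds/dtau, dt/dtau) = (-1.018870, -0.472357); Gamma_sss = 0.000000, Gamma_sst = 0.000000, Gamma_stt = 0.540144, Gamma_tss = 0.000000, Gamma_tst = -0.185136, Gamma_ttt = 0.000000; k1 = (-1.018870, -0.472357, -0.120517, 0.178201)
  k2: at (s, t) = (0.522149, -0.108331), (ds/dtau, dt/dtau) = (-1.027909, -0.458992); Gamma_sss = 0.000000, Gamma_sst = 0.000000, Gamma_stt = 0.547785, Gamma_tss = 0.000000, Gamma_tst = -0.182553, Gamma_ttt = 0.000000; k2 = (-1.027909, -0.458992, -0.115404, 0.172258)
  k3: at (s, t) = (0.521471, -0.107328), (ds/dtau, dt/dtau) = (-1.027525, -0.459438); Gamma_sss = 0.000000, Gamma_sst = 0.000000, Gamma_stt = 0.547853, Gamma_tss = 0.000000, Gamma_tst = -0.182531, Gamma_ttt = 0.000000; k3 = (-1.027525, -0.459438, -0.115642, 0.172340)
  k4: at (s, t) = (0.444436, -0.141819), (ds/dtau, dt/dtau) = (-1.036216, -0.446506); Gamma_sss = 0.000000, Gamma_sst = 0.000000, Gamma_stt = 0.555556, Gamma_tss = 0.000000, Gamma_tst = -0.180000, Gamma_ttt = 0.000000; k4 = (-1.036216, -0.446506, -0.110760, 0.166563)
  Y <- Y + (h/6)(k1 + 2k2 + 2k3 + k4): s = 0.4444, t = -0.1418, ds/dtau = -1.0362, dt/dtau = -0.4465
step 3:
  k1: at (s, t) = (0.444416, -0.141797), (ds/dtau, dt/dtau) = (-1.036204, -0.446508); Gamma_sss = 0.000000, Gamma_sst = 0.000000, Gamma_stt = 0.555558, Gamma_tss = 0.000000, Gamma_tst = -0.179999, Gamma_ttt = 0.000000; k1 = (-1.036204, -0.446508, -0.110761, 0.166562)
  k2: at (s, t) = (0.366700, -0.175285), (ds/dtau, dt/dtau) = (-1.044511, -0.434016); Gamma_sss = 0.000000, Gamma_sst = 0.000000, Gamma_stt = 0.563330, Gamma_tss = 0.000000, Gamma_tst = -0.177516, Gamma_ttt = 0.000000; k2 = (-1.044511, -0.434016, -0.106114, 0.160948)
  k3: at (s, t) = (0.366077, -0.174348), (ds/dtau, dt/dtau) = (-1.044163, -0.434437); Gamma_sss = 0.000000, Gamma_sst = 0.000000, Gamma_stt = 0.563392, Gamma_tss = 0.000000, Gamma_tst = -0.177496, Gamma_ttt = 0.000000; k3 = (-1.044163, -0.434437, -0.106332, 0.161033)
  k4: at (s, t) = (0.287791, -0.206962), (ds/dtau, dt/dtau) = (-1.052154, -0.422353); Gamma_sss = 0.000000, Gamma_sst = 0.000000, Gamma_stt = 0.571221, Gamma_tss = 0.000000, Gamma_tst = -0.175064, Gamma_ttt = 0.000000; k4 = (-1.052154, -0.422353, -0.101896, 0.155590)
  Y <- Y + (h/6)(k1 + 2k2 + 2k3 + k4): s = 0.2878, t = -0.2069, ds/dtau = -1.0521, dt/dtau = -0.4224
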